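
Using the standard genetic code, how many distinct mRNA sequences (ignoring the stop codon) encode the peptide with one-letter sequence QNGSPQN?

Gln: 2 codons.
Asn: 2 codons.
Gly: 4 codons.
Ser: 6 codons.
Pro: 4 codons.
Gln: 2 codons.
Asn: 2 codons.
2 × 2 × 4 × 6 × 4 × 2 × 2 = 1536.

1536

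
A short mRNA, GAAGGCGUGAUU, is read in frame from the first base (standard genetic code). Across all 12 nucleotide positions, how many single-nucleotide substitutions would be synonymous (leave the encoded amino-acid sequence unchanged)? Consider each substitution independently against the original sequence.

Codon 1 (GAA, Glu): 1 synonymous substitution.
Codon 2 (GGC, Gly): 3 synonymous substitutions.
Codon 3 (GUG, Val): 3 synonymous substitutions.
Codon 4 (AUU, Ile): 2 synonymous substitutions.
Total: 1 + 3 + 3 + 2 = 9.

9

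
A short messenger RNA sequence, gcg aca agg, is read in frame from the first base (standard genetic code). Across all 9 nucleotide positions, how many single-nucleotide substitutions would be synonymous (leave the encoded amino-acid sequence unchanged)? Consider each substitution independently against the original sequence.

8

Codon 1 (GCG, Ala): 3 synonymous substitutions.
Codon 2 (ACA, Thr): 3 synonymous substitutions.
Codon 3 (AGG, Arg): 2 synonymous substitutions.
Total: 3 + 3 + 2 = 8.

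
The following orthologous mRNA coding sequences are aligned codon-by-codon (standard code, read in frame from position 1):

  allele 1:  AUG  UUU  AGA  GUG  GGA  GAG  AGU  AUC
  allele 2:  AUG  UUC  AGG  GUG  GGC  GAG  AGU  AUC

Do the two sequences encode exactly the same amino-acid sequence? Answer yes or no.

yes

Codon 1: AUG Met / AUG Met — identical.
Codon 2: UUU Phe / UUC Phe — synonymous.
Codon 3: AGA Arg / AGG Arg — synonymous.
Codon 4: GUG Val / GUG Val — identical.
Codon 5: GGA Gly / GGC Gly — synonymous.
Codon 6: GAG Glu / GAG Glu — identical.
Codon 7: AGU Ser / AGU Ser — identical.
Codon 8: AUC Ile / AUC Ile — identical.
Nonsynonymous differences: 0 → same protein.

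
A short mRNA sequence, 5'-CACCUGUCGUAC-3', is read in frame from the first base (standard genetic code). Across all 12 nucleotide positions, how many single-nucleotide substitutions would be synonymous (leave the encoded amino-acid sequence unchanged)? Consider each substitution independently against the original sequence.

9

Codon 1 (CAC, His): 1 synonymous substitution.
Codon 2 (CUG, Leu): 4 synonymous substitutions.
Codon 3 (UCG, Ser): 3 synonymous substitutions.
Codon 4 (UAC, Tyr): 1 synonymous substitution.
Total: 1 + 4 + 3 + 1 = 9.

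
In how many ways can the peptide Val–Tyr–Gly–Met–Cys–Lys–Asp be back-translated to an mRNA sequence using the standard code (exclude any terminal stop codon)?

256

Val: 4 codons.
Tyr: 2 codons.
Gly: 4 codons.
Met: 1 codon.
Cys: 2 codons.
Lys: 2 codons.
Asp: 2 codons.
4 × 2 × 4 × 1 × 2 × 2 × 2 = 256.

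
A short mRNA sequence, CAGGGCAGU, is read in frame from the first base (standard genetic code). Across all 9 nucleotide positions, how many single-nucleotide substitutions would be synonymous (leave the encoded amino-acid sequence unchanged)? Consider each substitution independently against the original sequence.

5

Codon 1 (CAG, Gln): 1 synonymous substitution.
Codon 2 (GGC, Gly): 3 synonymous substitutions.
Codon 3 (AGU, Ser): 1 synonymous substitution.
Total: 1 + 3 + 1 = 5.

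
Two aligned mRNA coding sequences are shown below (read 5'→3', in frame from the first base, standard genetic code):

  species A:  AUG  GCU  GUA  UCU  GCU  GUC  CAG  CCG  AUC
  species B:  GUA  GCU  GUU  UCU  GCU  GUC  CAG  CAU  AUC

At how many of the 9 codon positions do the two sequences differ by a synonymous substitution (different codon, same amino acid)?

1

Codon 1: AUG Met / GUA Val — nonsynonymous.
Codon 2: GCU Ala / GCU Ala — identical.
Codon 3: GUA Val / GUU Val — synonymous.
Codon 4: UCU Ser / UCU Ser — identical.
Codon 5: GCU Ala / GCU Ala — identical.
Codon 6: GUC Val / GUC Val — identical.
Codon 7: CAG Gln / CAG Gln — identical.
Codon 8: CCG Pro / CAU His — nonsynonymous.
Codon 9: AUC Ile / AUC Ile — identical.
Synonymous differences: 1.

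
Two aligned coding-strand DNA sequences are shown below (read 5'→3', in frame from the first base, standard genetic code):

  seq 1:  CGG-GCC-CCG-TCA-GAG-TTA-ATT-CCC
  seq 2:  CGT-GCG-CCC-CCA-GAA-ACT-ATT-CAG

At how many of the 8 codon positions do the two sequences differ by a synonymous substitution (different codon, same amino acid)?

Codon 1: CGG Arg / CGT Arg — synonymous.
Codon 2: GCC Ala / GCG Ala — synonymous.
Codon 3: CCG Pro / CCC Pro — synonymous.
Codon 4: TCA Ser / CCA Pro — nonsynonymous.
Codon 5: GAG Glu / GAA Glu — synonymous.
Codon 6: TTA Leu / ACT Thr — nonsynonymous.
Codon 7: ATT Ile / ATT Ile — identical.
Codon 8: CCC Pro / CAG Gln — nonsynonymous.
Synonymous differences: 4.

4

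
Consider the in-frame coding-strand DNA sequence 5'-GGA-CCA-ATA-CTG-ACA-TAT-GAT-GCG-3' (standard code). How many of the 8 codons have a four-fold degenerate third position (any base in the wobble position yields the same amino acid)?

Codon 1 GGA (Gly): third position 4-fold.
Codon 2 CCA (Pro): third position 4-fold.
Codon 3 ATA (Ile): third position 3-fold.
Codon 4 CTG (Leu): third position 4-fold.
Codon 5 ACA (Thr): third position 4-fold.
Codon 6 TAT (Tyr): third position 2-fold.
Codon 7 GAT (Asp): third position 2-fold.
Codon 8 GCG (Ala): third position 4-fold.
Four-fold degenerate third positions: 5.

5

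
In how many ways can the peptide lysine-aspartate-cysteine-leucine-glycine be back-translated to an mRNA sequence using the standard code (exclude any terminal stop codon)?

192

Lys: 2 codons.
Asp: 2 codons.
Cys: 2 codons.
Leu: 6 codons.
Gly: 4 codons.
2 × 2 × 2 × 6 × 4 = 192.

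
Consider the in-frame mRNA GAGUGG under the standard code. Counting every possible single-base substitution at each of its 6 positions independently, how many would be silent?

1

Codon 1 (GAG, Glu): 1 synonymous substitution.
Codon 2 (UGG, Trp): 0 synonymous substitutions.
Total: 1 + 0 = 1.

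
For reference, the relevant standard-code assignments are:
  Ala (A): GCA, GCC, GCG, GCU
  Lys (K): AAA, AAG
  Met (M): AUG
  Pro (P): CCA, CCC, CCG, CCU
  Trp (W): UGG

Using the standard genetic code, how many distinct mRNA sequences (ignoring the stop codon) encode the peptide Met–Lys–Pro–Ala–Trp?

32

Met: 1 codon.
Lys: 2 codons.
Pro: 4 codons.
Ala: 4 codons.
Trp: 1 codon.
1 × 2 × 4 × 4 × 1 = 32.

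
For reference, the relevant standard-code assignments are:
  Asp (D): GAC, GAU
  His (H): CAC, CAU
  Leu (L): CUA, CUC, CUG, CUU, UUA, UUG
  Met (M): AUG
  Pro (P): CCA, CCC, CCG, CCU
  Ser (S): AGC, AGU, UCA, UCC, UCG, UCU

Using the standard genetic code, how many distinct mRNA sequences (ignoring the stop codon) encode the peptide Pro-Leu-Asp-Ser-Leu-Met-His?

3456

Pro: 4 codons.
Leu: 6 codons.
Asp: 2 codons.
Ser: 6 codons.
Leu: 6 codons.
Met: 1 codon.
His: 2 codons.
4 × 6 × 2 × 6 × 6 × 1 × 2 = 3456.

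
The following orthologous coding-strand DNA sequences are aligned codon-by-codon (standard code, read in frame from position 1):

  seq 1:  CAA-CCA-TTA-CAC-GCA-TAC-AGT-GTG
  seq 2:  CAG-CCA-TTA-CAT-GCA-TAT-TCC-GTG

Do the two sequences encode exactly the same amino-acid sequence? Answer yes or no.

Codon 1: CAA Gln / CAG Gln — synonymous.
Codon 2: CCA Pro / CCA Pro — identical.
Codon 3: TTA Leu / TTA Leu — identical.
Codon 4: CAC His / CAT His — synonymous.
Codon 5: GCA Ala / GCA Ala — identical.
Codon 6: TAC Tyr / TAT Tyr — synonymous.
Codon 7: AGT Ser / TCC Ser — synonymous.
Codon 8: GTG Val / GTG Val — identical.
Nonsynonymous differences: 0 → same protein.

yes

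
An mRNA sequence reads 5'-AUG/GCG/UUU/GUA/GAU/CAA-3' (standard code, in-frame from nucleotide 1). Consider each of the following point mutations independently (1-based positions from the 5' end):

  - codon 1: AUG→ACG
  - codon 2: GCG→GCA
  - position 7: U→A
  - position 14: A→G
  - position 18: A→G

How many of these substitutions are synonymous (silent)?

2

Codon 1: AUG (Met) → ACG (Thr) — missense.
Codon 2: GCG (Ala) → GCA (Ala) — synonymous.
Codon 3: UUU (Phe) → AUU (Ile) — missense.
Codon 5: GAU (Asp) → GGU (Gly) — missense.
Codon 6: CAA (Gln) → CAG (Gln) — synonymous.
Synonymous: 2 of 5.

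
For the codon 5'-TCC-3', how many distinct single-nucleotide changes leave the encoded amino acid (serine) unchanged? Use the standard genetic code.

3

Position 1: none → 0 synonymous.
Position 2: none → 0 synonymous.
Position 3: TCT, TCA, TCG → 3 synonymous.
Total: 0 + 0 + 3 = 3.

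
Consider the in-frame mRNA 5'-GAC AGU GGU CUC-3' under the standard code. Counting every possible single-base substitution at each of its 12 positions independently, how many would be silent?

Codon 1 (GAC, Asp): 1 synonymous substitution.
Codon 2 (AGU, Ser): 1 synonymous substitution.
Codon 3 (GGU, Gly): 3 synonymous substitutions.
Codon 4 (CUC, Leu): 3 synonymous substitutions.
Total: 1 + 1 + 3 + 3 = 8.

8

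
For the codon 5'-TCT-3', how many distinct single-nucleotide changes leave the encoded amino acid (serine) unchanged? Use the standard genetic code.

Position 1: none → 0 synonymous.
Position 2: none → 0 synonymous.
Position 3: TCC, TCA, TCG → 3 synonymous.
Total: 0 + 0 + 3 = 3.

3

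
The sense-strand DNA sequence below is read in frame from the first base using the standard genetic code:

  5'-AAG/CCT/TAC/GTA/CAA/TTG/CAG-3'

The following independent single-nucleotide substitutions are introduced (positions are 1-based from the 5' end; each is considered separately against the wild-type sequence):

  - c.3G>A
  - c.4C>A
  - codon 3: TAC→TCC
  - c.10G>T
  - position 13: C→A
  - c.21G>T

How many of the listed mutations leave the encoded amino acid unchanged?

Codon 1: AAG (Lys) → AAA (Lys) — synonymous.
Codon 2: CCT (Pro) → ACT (Thr) — missense.
Codon 3: TAC (Tyr) → TCC (Ser) — missense.
Codon 4: GTA (Val) → TTA (Leu) — missense.
Codon 5: CAA (Gln) → AAA (Lys) — missense.
Codon 7: CAG (Gln) → CAT (His) — missense.
Synonymous: 1 of 6.

1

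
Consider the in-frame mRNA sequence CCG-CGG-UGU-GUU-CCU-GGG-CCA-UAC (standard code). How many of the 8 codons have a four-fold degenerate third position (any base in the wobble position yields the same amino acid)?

6

Codon 1 CCG (Pro): third position 4-fold.
Codon 2 CGG (Arg): third position 4-fold.
Codon 3 UGU (Cys): third position 2-fold.
Codon 4 GUU (Val): third position 4-fold.
Codon 5 CCU (Pro): third position 4-fold.
Codon 6 GGG (Gly): third position 4-fold.
Codon 7 CCA (Pro): third position 4-fold.
Codon 8 UAC (Tyr): third position 2-fold.
Four-fold degenerate third positions: 6.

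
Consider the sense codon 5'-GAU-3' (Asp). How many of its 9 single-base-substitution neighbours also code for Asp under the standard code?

Position 1: none → 0 synonymous.
Position 2: none → 0 synonymous.
Position 3: GAC → 1 synonymous.
Total: 0 + 0 + 1 = 1.

1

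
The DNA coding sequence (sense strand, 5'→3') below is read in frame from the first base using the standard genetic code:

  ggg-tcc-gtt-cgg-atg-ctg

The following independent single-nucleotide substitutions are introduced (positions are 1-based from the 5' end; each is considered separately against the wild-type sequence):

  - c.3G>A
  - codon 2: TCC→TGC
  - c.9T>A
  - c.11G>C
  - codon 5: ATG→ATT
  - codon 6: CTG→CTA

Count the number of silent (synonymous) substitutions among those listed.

3

Codon 1: GGG (Gly) → GGA (Gly) — synonymous.
Codon 2: TCC (Ser) → TGC (Cys) — missense.
Codon 3: GTT (Val) → GTA (Val) — synonymous.
Codon 4: CGG (Arg) → CCG (Pro) — missense.
Codon 5: ATG (Met) → ATT (Ile) — missense.
Codon 6: CTG (Leu) → CTA (Leu) — synonymous.
Synonymous: 3 of 6.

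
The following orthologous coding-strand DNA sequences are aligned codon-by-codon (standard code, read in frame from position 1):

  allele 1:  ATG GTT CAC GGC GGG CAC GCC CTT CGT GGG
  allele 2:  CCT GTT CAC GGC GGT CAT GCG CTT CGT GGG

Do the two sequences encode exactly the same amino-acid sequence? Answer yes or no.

no

Codon 1: ATG Met / CCT Pro — nonsynonymous.
Codon 2: GTT Val / GTT Val — identical.
Codon 3: CAC His / CAC His — identical.
Codon 4: GGC Gly / GGC Gly — identical.
Codon 5: GGG Gly / GGT Gly — synonymous.
Codon 6: CAC His / CAT His — synonymous.
Codon 7: GCC Ala / GCG Ala — synonymous.
Codon 8: CTT Leu / CTT Leu — identical.
Codon 9: CGT Arg / CGT Arg — identical.
Codon 10: GGG Gly / GGG Gly — identical.
Nonsynonymous differences: 1 → different protein.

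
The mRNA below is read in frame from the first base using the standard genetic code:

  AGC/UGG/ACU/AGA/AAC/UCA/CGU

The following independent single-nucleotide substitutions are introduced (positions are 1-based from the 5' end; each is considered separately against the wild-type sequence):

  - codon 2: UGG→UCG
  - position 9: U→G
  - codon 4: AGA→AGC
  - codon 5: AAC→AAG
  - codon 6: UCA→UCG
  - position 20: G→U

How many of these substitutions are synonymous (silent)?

2

Codon 2: UGG (Trp) → UCG (Ser) — missense.
Codon 3: ACU (Thr) → ACG (Thr) — synonymous.
Codon 4: AGA (Arg) → AGC (Ser) — missense.
Codon 5: AAC (Asn) → AAG (Lys) — missense.
Codon 6: UCA (Ser) → UCG (Ser) — synonymous.
Codon 7: CGU (Arg) → CUU (Leu) — missense.
Synonymous: 2 of 6.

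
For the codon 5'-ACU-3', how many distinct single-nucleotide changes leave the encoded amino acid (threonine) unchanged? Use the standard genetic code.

Position 1: none → 0 synonymous.
Position 2: none → 0 synonymous.
Position 3: ACC, ACA, ACG → 3 synonymous.
Total: 0 + 0 + 3 = 3.

3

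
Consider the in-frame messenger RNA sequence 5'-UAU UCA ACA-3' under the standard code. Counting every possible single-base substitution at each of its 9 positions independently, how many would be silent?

7

Codon 1 (UAU, Tyr): 1 synonymous substitution.
Codon 2 (UCA, Ser): 3 synonymous substitutions.
Codon 3 (ACA, Thr): 3 synonymous substitutions.
Total: 1 + 3 + 3 = 7.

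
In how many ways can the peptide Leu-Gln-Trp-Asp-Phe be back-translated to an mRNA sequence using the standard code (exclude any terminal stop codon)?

Leu: 6 codons.
Gln: 2 codons.
Trp: 1 codon.
Asp: 2 codons.
Phe: 2 codons.
6 × 2 × 1 × 2 × 2 = 48.

48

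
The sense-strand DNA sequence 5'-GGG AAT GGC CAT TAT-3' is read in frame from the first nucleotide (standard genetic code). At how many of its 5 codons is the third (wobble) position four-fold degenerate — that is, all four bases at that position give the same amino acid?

2

Codon 1 GGG (Gly): third position 4-fold.
Codon 2 AAT (Asn): third position 2-fold.
Codon 3 GGC (Gly): third position 4-fold.
Codon 4 CAT (His): third position 2-fold.
Codon 5 TAT (Tyr): third position 2-fold.
Four-fold degenerate third positions: 2.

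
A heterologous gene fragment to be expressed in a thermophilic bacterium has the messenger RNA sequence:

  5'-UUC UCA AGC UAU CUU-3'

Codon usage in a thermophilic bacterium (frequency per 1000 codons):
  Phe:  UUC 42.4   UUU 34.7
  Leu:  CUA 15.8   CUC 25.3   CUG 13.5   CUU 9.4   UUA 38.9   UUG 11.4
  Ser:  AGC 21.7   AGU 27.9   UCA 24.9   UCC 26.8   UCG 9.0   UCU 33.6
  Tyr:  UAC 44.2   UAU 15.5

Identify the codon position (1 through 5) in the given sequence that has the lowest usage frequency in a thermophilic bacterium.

Codon 1 UUC (Phe): 42.4 per 1000.
Codon 2 UCA (Ser): 24.9 per 1000.
Codon 3 AGC (Ser): 21.7 per 1000.
Codon 4 UAU (Tyr): 15.5 per 1000.
Codon 5 CUU (Leu): 9.4 per 1000.
Lowest frequency is 9.4 at codon 5.

5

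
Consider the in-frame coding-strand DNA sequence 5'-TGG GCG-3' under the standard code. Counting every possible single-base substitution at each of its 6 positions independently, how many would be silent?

3

Codon 1 (TGG, Trp): 0 synonymous substitutions.
Codon 2 (GCG, Ala): 3 synonymous substitutions.
Total: 0 + 3 = 3.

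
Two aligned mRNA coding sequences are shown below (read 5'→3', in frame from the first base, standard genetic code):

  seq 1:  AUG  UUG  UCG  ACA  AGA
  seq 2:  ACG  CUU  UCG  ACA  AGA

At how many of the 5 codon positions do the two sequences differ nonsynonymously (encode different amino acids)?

Codon 1: AUG Met / ACG Thr — nonsynonymous.
Codon 2: UUG Leu / CUU Leu — synonymous.
Codon 3: UCG Ser / UCG Ser — identical.
Codon 4: ACA Thr / ACA Thr — identical.
Codon 5: AGA Arg / AGA Arg — identical.
Nonsynonymous differences: 1.

1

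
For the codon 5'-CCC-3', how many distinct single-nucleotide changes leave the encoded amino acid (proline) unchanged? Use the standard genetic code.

Position 1: none → 0 synonymous.
Position 2: none → 0 synonymous.
Position 3: CCU, CCA, CCG → 3 synonymous.
Total: 0 + 0 + 3 = 3.

3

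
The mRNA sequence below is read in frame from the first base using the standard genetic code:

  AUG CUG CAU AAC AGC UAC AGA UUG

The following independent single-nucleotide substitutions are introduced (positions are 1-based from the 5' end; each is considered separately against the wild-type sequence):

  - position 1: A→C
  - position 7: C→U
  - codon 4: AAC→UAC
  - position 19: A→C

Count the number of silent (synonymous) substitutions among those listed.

1

Codon 1: AUG (Met) → CUG (Leu) — missense.
Codon 3: CAU (His) → UAU (Tyr) — missense.
Codon 4: AAC (Asn) → UAC (Tyr) — missense.
Codon 7: AGA (Arg) → CGA (Arg) — synonymous.
Synonymous: 1 of 4.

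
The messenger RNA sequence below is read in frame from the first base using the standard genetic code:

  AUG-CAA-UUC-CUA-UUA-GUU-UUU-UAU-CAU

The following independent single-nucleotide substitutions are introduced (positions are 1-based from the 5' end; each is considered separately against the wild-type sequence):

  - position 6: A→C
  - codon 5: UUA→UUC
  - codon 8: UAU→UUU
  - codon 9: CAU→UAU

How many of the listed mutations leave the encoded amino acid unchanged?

0

Codon 2: CAA (Gln) → CAC (His) — missense.
Codon 5: UUA (Leu) → UUC (Phe) — missense.
Codon 8: UAU (Tyr) → UUU (Phe) — missense.
Codon 9: CAU (His) → UAU (Tyr) — missense.
Synonymous: 0 of 4.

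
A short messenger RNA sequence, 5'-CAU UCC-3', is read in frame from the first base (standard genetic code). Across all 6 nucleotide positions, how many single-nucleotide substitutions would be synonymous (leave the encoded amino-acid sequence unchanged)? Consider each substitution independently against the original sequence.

4

Codon 1 (CAU, His): 1 synonymous substitution.
Codon 2 (UCC, Ser): 3 synonymous substitutions.
Total: 1 + 3 = 4.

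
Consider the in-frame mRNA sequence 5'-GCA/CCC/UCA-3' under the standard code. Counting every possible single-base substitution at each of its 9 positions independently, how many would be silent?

9

Codon 1 (GCA, Ala): 3 synonymous substitutions.
Codon 2 (CCC, Pro): 3 synonymous substitutions.
Codon 3 (UCA, Ser): 3 synonymous substitutions.
Total: 3 + 3 + 3 = 9.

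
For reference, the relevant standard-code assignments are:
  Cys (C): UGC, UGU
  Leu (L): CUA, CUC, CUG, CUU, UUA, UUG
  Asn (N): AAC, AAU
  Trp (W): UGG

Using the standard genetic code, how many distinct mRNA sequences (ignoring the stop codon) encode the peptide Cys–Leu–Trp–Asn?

24

Cys: 2 codons.
Leu: 6 codons.
Trp: 1 codon.
Asn: 2 codons.
2 × 6 × 1 × 2 = 24.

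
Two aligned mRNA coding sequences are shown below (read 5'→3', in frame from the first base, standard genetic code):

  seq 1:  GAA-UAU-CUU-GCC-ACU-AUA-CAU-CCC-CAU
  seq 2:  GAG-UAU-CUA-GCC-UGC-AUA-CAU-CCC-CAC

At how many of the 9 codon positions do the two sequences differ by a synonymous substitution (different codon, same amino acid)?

3

Codon 1: GAA Glu / GAG Glu — synonymous.
Codon 2: UAU Tyr / UAU Tyr — identical.
Codon 3: CUU Leu / CUA Leu — synonymous.
Codon 4: GCC Ala / GCC Ala — identical.
Codon 5: ACU Thr / UGC Cys — nonsynonymous.
Codon 6: AUA Ile / AUA Ile — identical.
Codon 7: CAU His / CAU His — identical.
Codon 8: CCC Pro / CCC Pro — identical.
Codon 9: CAU His / CAC His — synonymous.
Synonymous differences: 3.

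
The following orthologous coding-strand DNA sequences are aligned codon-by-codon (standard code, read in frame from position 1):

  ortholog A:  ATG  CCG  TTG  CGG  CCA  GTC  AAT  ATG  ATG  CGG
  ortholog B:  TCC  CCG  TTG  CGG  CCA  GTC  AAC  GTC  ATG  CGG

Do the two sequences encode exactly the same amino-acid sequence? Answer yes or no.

Codon 1: ATG Met / TCC Ser — nonsynonymous.
Codon 2: CCG Pro / CCG Pro — identical.
Codon 3: TTG Leu / TTG Leu — identical.
Codon 4: CGG Arg / CGG Arg — identical.
Codon 5: CCA Pro / CCA Pro — identical.
Codon 6: GTC Val / GTC Val — identical.
Codon 7: AAT Asn / AAC Asn — synonymous.
Codon 8: ATG Met / GTC Val — nonsynonymous.
Codon 9: ATG Met / ATG Met — identical.
Codon 10: CGG Arg / CGG Arg — identical.
Nonsynonymous differences: 2 → different protein.

no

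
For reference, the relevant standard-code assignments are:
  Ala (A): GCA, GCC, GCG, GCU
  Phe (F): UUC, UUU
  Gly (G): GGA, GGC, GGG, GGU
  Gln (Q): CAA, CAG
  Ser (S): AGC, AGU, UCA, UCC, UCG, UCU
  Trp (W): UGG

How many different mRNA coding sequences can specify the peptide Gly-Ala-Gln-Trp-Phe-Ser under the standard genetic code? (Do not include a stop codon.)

384

Gly: 4 codons.
Ala: 4 codons.
Gln: 2 codons.
Trp: 1 codon.
Phe: 2 codons.
Ser: 6 codons.
4 × 4 × 2 × 1 × 2 × 6 = 384.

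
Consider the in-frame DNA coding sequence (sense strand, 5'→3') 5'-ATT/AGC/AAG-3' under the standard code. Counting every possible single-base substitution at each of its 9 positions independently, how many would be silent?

4

Codon 1 (ATT, Ile): 2 synonymous substitutions.
Codon 2 (AGC, Ser): 1 synonymous substitution.
Codon 3 (AAG, Lys): 1 synonymous substitution.
Total: 2 + 1 + 1 = 4.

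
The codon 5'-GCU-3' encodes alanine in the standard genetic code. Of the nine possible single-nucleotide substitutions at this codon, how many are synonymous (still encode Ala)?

3

Position 1: none → 0 synonymous.
Position 2: none → 0 synonymous.
Position 3: GCC, GCA, GCG → 3 synonymous.
Total: 0 + 0 + 3 = 3.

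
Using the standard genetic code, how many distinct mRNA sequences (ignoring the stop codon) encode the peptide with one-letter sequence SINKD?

Ser: 6 codons.
Ile: 3 codons.
Asn: 2 codons.
Lys: 2 codons.
Asp: 2 codons.
6 × 3 × 2 × 2 × 2 = 144.

144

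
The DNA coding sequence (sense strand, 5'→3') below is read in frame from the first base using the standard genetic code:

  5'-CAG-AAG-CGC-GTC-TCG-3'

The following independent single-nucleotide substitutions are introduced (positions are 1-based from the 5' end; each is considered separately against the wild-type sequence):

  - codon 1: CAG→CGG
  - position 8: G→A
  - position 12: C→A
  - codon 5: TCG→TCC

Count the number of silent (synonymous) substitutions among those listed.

Codon 1: CAG (Gln) → CGG (Arg) — missense.
Codon 3: CGC (Arg) → CAC (His) — missense.
Codon 4: GTC (Val) → GTA (Val) — synonymous.
Codon 5: TCG (Ser) → TCC (Ser) — synonymous.
Synonymous: 2 of 4.

2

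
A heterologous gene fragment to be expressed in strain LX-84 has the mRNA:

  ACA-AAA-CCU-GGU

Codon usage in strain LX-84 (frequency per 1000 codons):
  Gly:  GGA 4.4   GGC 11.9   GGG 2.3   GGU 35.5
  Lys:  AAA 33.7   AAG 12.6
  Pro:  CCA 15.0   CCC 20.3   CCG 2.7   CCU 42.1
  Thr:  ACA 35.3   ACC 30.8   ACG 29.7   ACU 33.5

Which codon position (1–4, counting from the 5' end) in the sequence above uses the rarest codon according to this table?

Codon 1 ACA (Thr): 35.3 per 1000.
Codon 2 AAA (Lys): 33.7 per 1000.
Codon 3 CCU (Pro): 42.1 per 1000.
Codon 4 GGU (Gly): 35.5 per 1000.
Lowest frequency is 33.7 at codon 2.

2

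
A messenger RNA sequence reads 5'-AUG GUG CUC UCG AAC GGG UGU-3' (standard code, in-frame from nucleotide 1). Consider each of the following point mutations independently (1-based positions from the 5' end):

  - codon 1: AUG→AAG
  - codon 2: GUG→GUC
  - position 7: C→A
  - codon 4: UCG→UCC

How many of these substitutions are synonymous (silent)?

2

Codon 1: AUG (Met) → AAG (Lys) — missense.
Codon 2: GUG (Val) → GUC (Val) — synonymous.
Codon 3: CUC (Leu) → AUC (Ile) — missense.
Codon 4: UCG (Ser) → UCC (Ser) — synonymous.
Synonymous: 2 of 4.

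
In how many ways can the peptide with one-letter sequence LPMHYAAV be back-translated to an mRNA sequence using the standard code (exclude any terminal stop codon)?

6144

Leu: 6 codons.
Pro: 4 codons.
Met: 1 codon.
His: 2 codons.
Tyr: 2 codons.
Ala: 4 codons.
Ala: 4 codons.
Val: 4 codons.
6 × 4 × 1 × 2 × 2 × 4 × 4 × 4 = 6144.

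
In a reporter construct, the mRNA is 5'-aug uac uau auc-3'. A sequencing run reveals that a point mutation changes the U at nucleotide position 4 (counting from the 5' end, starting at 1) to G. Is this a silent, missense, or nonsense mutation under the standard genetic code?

missense

Position 4 falls in codon 2: UAC → Tyr.
After the substitution the codon is GAC → Asp.
Tyr ≠ Asp, so this is a missense mutation.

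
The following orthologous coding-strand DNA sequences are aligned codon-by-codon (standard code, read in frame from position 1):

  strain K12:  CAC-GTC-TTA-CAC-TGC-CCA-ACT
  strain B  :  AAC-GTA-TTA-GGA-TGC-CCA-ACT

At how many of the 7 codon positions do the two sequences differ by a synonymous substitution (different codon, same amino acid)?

Codon 1: CAC His / AAC Asn — nonsynonymous.
Codon 2: GTC Val / GTA Val — synonymous.
Codon 3: TTA Leu / TTA Leu — identical.
Codon 4: CAC His / GGA Gly — nonsynonymous.
Codon 5: TGC Cys / TGC Cys — identical.
Codon 6: CCA Pro / CCA Pro — identical.
Codon 7: ACT Thr / ACT Thr — identical.
Synonymous differences: 1.

1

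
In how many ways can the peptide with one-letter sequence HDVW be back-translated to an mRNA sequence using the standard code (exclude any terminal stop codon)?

His: 2 codons.
Asp: 2 codons.
Val: 4 codons.
Trp: 1 codon.
2 × 2 × 4 × 1 = 16.

16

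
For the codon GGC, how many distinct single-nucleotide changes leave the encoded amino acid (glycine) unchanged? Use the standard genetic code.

3

Position 1: none → 0 synonymous.
Position 2: none → 0 synonymous.
Position 3: GGU, GGA, GGG → 3 synonymous.
Total: 0 + 0 + 3 = 3.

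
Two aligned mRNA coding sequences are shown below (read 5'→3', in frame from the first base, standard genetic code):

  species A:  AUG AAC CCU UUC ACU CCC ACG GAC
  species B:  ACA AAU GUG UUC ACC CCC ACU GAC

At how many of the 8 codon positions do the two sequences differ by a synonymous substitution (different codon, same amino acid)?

Codon 1: AUG Met / ACA Thr — nonsynonymous.
Codon 2: AAC Asn / AAU Asn — synonymous.
Codon 3: CCU Pro / GUG Val — nonsynonymous.
Codon 4: UUC Phe / UUC Phe — identical.
Codon 5: ACU Thr / ACC Thr — synonymous.
Codon 6: CCC Pro / CCC Pro — identical.
Codon 7: ACG Thr / ACU Thr — synonymous.
Codon 8: GAC Asp / GAC Asp — identical.
Synonymous differences: 3.

3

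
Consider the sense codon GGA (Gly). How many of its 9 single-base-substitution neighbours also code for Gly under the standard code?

Position 1: none → 0 synonymous.
Position 2: none → 0 synonymous.
Position 3: GGT, GGC, GGG → 3 synonymous.
Total: 0 + 0 + 3 = 3.

3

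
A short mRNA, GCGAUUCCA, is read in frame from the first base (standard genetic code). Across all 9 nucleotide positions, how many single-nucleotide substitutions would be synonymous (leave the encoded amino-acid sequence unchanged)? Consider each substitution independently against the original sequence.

8

Codon 1 (GCG, Ala): 3 synonymous substitutions.
Codon 2 (AUU, Ile): 2 synonymous substitutions.
Codon 3 (CCA, Pro): 3 synonymous substitutions.
Total: 3 + 2 + 3 = 8.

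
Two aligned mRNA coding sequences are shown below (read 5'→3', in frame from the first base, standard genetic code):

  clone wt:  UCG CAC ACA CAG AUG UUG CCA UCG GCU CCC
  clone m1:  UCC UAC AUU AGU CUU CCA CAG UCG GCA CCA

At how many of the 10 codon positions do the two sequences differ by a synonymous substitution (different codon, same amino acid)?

Codon 1: UCG Ser / UCC Ser — synonymous.
Codon 2: CAC His / UAC Tyr — nonsynonymous.
Codon 3: ACA Thr / AUU Ile — nonsynonymous.
Codon 4: CAG Gln / AGU Ser — nonsynonymous.
Codon 5: AUG Met / CUU Leu — nonsynonymous.
Codon 6: UUG Leu / CCA Pro — nonsynonymous.
Codon 7: CCA Pro / CAG Gln — nonsynonymous.
Codon 8: UCG Ser / UCG Ser — identical.
Codon 9: GCU Ala / GCA Ala — synonymous.
Codon 10: CCC Pro / CCA Pro — synonymous.
Synonymous differences: 3.

3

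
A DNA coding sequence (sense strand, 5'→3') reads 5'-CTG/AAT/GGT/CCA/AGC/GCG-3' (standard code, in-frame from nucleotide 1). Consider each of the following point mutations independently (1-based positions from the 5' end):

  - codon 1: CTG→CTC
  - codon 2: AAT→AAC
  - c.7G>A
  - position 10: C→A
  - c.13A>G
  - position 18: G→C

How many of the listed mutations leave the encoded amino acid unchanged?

Codon 1: CTG (Leu) → CTC (Leu) — synonymous.
Codon 2: AAT (Asn) → AAC (Asn) — synonymous.
Codon 3: GGT (Gly) → AGT (Ser) — missense.
Codon 4: CCA (Pro) → ACA (Thr) — missense.
Codon 5: AGC (Ser) → GGC (Gly) — missense.
Codon 6: GCG (Ala) → GCC (Ala) — synonymous.
Synonymous: 3 of 6.

3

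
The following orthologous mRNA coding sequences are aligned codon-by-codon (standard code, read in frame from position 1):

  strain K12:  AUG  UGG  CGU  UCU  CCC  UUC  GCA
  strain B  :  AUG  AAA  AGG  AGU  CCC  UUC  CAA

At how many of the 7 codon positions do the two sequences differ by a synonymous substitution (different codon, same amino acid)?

2

Codon 1: AUG Met / AUG Met — identical.
Codon 2: UGG Trp / AAA Lys — nonsynonymous.
Codon 3: CGU Arg / AGG Arg — synonymous.
Codon 4: UCU Ser / AGU Ser — synonymous.
Codon 5: CCC Pro / CCC Pro — identical.
Codon 6: UUC Phe / UUC Phe — identical.
Codon 7: GCA Ala / CAA Gln — nonsynonymous.
Synonymous differences: 2.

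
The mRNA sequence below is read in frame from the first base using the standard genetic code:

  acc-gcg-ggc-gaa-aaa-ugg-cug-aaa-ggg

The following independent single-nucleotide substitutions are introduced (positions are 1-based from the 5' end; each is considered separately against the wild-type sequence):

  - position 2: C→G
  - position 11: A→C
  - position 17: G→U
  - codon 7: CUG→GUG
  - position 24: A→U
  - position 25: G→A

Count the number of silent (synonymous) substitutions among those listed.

Codon 1: ACC (Thr) → AGC (Ser) — missense.
Codon 4: GAA (Glu) → GCA (Ala) — missense.
Codon 6: UGG (Trp) → UUG (Leu) — missense.
Codon 7: CUG (Leu) → GUG (Val) — missense.
Codon 8: AAA (Lys) → AAU (Asn) — missense.
Codon 9: GGG (Gly) → AGG (Arg) — missense.
Synonymous: 0 of 6.

0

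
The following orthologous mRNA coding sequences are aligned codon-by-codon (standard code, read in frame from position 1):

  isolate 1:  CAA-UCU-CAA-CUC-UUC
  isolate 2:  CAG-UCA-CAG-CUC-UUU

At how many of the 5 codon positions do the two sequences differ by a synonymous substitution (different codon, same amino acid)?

4

Codon 1: CAA Gln / CAG Gln — synonymous.
Codon 2: UCU Ser / UCA Ser — synonymous.
Codon 3: CAA Gln / CAG Gln — synonymous.
Codon 4: CUC Leu / CUC Leu — identical.
Codon 5: UUC Phe / UUU Phe — synonymous.
Synonymous differences: 4.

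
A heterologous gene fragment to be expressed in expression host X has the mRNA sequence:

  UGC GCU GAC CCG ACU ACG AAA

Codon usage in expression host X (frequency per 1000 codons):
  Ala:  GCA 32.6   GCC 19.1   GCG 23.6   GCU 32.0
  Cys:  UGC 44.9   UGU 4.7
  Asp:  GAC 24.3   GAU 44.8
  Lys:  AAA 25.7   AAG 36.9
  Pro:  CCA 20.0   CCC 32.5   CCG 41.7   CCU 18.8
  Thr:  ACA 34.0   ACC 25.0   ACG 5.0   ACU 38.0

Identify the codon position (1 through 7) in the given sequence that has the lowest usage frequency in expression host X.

Codon 1 UGC (Cys): 44.9 per 1000.
Codon 2 GCU (Ala): 32.0 per 1000.
Codon 3 GAC (Asp): 24.3 per 1000.
Codon 4 CCG (Pro): 41.7 per 1000.
Codon 5 ACU (Thr): 38.0 per 1000.
Codon 6 ACG (Thr): 5.0 per 1000.
Codon 7 AAA (Lys): 25.7 per 1000.
Lowest frequency is 5.0 at codon 6.

6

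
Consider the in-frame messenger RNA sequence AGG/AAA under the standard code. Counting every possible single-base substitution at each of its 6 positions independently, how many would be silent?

3

Codon 1 (AGG, Arg): 2 synonymous substitutions.
Codon 2 (AAA, Lys): 1 synonymous substitution.
Total: 2 + 1 = 3.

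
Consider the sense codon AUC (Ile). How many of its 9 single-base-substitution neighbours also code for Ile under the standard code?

2

Position 1: none → 0 synonymous.
Position 2: none → 0 synonymous.
Position 3: AUU, AUA → 2 synonymous.
Total: 0 + 0 + 2 = 2.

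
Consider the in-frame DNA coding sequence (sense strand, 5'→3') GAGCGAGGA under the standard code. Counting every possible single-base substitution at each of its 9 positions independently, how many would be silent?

8

Codon 1 (GAG, Glu): 1 synonymous substitution.
Codon 2 (CGA, Arg): 4 synonymous substitutions.
Codon 3 (GGA, Gly): 3 synonymous substitutions.
Total: 1 + 4 + 3 = 8.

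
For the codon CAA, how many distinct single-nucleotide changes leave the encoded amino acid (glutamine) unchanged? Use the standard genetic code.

1

Position 1: none → 0 synonymous.
Position 2: none → 0 synonymous.
Position 3: CAG → 1 synonymous.
Total: 0 + 0 + 1 = 1.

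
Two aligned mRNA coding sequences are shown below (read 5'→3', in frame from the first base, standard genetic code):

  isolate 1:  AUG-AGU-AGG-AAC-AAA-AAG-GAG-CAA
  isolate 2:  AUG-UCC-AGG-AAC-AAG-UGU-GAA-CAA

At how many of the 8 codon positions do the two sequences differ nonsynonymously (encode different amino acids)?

Codon 1: AUG Met / AUG Met — identical.
Codon 2: AGU Ser / UCC Ser — synonymous.
Codon 3: AGG Arg / AGG Arg — identical.
Codon 4: AAC Asn / AAC Asn — identical.
Codon 5: AAA Lys / AAG Lys — synonymous.
Codon 6: AAG Lys / UGU Cys — nonsynonymous.
Codon 7: GAG Glu / GAA Glu — synonymous.
Codon 8: CAA Gln / CAA Gln — identical.
Nonsynonymous differences: 1.

1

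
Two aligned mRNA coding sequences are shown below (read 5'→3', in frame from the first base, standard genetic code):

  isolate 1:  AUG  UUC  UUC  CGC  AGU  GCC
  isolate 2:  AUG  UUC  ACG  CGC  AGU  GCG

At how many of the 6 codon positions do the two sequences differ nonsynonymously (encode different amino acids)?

1

Codon 1: AUG Met / AUG Met — identical.
Codon 2: UUC Phe / UUC Phe — identical.
Codon 3: UUC Phe / ACG Thr — nonsynonymous.
Codon 4: CGC Arg / CGC Arg — identical.
Codon 5: AGU Ser / AGU Ser — identical.
Codon 6: GCC Ala / GCG Ala — synonymous.
Nonsynonymous differences: 1.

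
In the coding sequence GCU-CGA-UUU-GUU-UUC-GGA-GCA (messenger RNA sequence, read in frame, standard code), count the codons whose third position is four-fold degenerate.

Codon 1 GCU (Ala): third position 4-fold.
Codon 2 CGA (Arg): third position 4-fold.
Codon 3 UUU (Phe): third position 2-fold.
Codon 4 GUU (Val): third position 4-fold.
Codon 5 UUC (Phe): third position 2-fold.
Codon 6 GGA (Gly): third position 4-fold.
Codon 7 GCA (Ala): third position 4-fold.
Four-fold degenerate third positions: 5.

5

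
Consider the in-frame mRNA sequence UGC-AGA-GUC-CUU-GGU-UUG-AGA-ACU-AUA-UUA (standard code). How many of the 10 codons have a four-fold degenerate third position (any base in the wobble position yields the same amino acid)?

Codon 1 UGC (Cys): third position 2-fold.
Codon 2 AGA (Arg): third position 2-fold.
Codon 3 GUC (Val): third position 4-fold.
Codon 4 CUU (Leu): third position 4-fold.
Codon 5 GGU (Gly): third position 4-fold.
Codon 6 UUG (Leu): third position 2-fold.
Codon 7 AGA (Arg): third position 2-fold.
Codon 8 ACU (Thr): third position 4-fold.
Codon 9 AUA (Ile): third position 3-fold.
Codon 10 UUA (Leu): third position 2-fold.
Four-fold degenerate third positions: 4.

4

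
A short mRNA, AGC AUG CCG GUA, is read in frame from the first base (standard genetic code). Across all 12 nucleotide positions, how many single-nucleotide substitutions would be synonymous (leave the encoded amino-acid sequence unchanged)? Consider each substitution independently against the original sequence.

Codon 1 (AGC, Ser): 1 synonymous substitution.
Codon 2 (AUG, Met): 0 synonymous substitutions.
Codon 3 (CCG, Pro): 3 synonymous substitutions.
Codon 4 (GUA, Val): 3 synonymous substitutions.
Total: 1 + 0 + 3 + 3 = 7.

7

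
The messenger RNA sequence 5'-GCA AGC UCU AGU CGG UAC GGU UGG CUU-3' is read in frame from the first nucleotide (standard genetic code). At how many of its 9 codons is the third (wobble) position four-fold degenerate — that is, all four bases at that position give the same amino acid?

5

Codon 1 GCA (Ala): third position 4-fold.
Codon 2 AGC (Ser): third position 2-fold.
Codon 3 UCU (Ser): third position 4-fold.
Codon 4 AGU (Ser): third position 2-fold.
Codon 5 CGG (Arg): third position 4-fold.
Codon 6 UAC (Tyr): third position 2-fold.
Codon 7 GGU (Gly): third position 4-fold.
Codon 8 UGG (Trp): third position 1-fold.
Codon 9 CUU (Leu): third position 4-fold.
Four-fold degenerate third positions: 5.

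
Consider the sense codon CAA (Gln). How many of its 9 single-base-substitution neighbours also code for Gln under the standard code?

1

Position 1: none → 0 synonymous.
Position 2: none → 0 synonymous.
Position 3: CAG → 1 synonymous.
Total: 0 + 0 + 1 = 1.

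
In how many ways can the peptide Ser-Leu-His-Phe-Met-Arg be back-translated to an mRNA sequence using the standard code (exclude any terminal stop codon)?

Ser: 6 codons.
Leu: 6 codons.
His: 2 codons.
Phe: 2 codons.
Met: 1 codon.
Arg: 6 codons.
6 × 6 × 2 × 2 × 1 × 6 = 864.

864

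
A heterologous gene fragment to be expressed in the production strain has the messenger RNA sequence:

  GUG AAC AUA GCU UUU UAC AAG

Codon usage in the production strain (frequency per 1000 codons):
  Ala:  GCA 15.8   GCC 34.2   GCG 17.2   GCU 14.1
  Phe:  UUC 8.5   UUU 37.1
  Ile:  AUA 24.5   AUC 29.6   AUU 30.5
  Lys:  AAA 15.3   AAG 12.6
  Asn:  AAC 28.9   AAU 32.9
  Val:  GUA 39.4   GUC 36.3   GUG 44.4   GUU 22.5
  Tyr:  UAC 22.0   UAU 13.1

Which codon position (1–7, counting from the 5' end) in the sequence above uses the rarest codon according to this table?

Codon 1 GUG (Val): 44.4 per 1000.
Codon 2 AAC (Asn): 28.9 per 1000.
Codon 3 AUA (Ile): 24.5 per 1000.
Codon 4 GCU (Ala): 14.1 per 1000.
Codon 5 UUU (Phe): 37.1 per 1000.
Codon 6 UAC (Tyr): 22.0 per 1000.
Codon 7 AAG (Lys): 12.6 per 1000.
Lowest frequency is 12.6 at codon 7.

7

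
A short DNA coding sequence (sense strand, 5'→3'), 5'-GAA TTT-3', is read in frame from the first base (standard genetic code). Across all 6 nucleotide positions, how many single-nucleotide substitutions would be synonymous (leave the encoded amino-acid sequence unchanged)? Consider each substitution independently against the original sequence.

2

Codon 1 (GAA, Glu): 1 synonymous substitution.
Codon 2 (TTT, Phe): 1 synonymous substitution.
Total: 1 + 1 = 2.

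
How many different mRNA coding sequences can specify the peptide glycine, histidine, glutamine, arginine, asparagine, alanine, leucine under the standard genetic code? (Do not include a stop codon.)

4608

Gly: 4 codons.
His: 2 codons.
Gln: 2 codons.
Arg: 6 codons.
Asn: 2 codons.
Ala: 4 codons.
Leu: 6 codons.
4 × 2 × 2 × 6 × 2 × 4 × 6 = 4608.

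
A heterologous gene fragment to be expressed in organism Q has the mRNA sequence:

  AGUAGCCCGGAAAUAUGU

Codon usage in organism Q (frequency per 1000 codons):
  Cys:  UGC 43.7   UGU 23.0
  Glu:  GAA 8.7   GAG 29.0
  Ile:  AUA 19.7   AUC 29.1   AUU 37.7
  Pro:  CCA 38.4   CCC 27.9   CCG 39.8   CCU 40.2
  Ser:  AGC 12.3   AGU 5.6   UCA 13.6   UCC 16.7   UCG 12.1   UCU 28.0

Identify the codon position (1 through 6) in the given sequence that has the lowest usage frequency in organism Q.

Codon 1 AGU (Ser): 5.6 per 1000.
Codon 2 AGC (Ser): 12.3 per 1000.
Codon 3 CCG (Pro): 39.8 per 1000.
Codon 4 GAA (Glu): 8.7 per 1000.
Codon 5 AUA (Ile): 19.7 per 1000.
Codon 6 UGU (Cys): 23.0 per 1000.
Lowest frequency is 5.6 at codon 1.

1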